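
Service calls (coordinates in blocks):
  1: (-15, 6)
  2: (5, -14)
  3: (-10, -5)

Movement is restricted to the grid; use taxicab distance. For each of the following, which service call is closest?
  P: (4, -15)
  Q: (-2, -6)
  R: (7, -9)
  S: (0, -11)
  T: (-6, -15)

P→2; Q→3; R→2; S→2; T→2

P at (4, -15):
  1: 40 blocks
  2: 2 blocks
  3: 24 blocks
  → nearest: 2 (2 blocks)
Q at (-2, -6):
  1: 25 blocks
  2: 15 blocks
  3: 9 blocks
  → nearest: 3 (9 blocks)
R at (7, -9):
  1: 37 blocks
  2: 7 blocks
  3: 21 blocks
  → nearest: 2 (7 blocks)
S at (0, -11):
  1: 32 blocks
  2: 8 blocks
  3: 16 blocks
  → nearest: 2 (8 blocks)
T at (-6, -15):
  1: 30 blocks
  2: 12 blocks
  3: 14 blocks
  → nearest: 2 (12 blocks)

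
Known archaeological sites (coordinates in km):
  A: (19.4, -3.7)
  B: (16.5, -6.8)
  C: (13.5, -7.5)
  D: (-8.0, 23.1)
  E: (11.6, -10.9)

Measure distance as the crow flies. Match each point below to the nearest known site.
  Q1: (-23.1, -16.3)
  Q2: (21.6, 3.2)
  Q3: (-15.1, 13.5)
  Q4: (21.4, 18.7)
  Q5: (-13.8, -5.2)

Q1→E; Q2→A; Q3→D; Q4→A; Q5→E

Q1 at (-23.1, -16.3):
  A: 44.33 km
  B: 40.72 km
  C: 37.64 km
  D: 42.19 km
  E: 35.12 km
  → nearest: E (35.12 km)
Q2 at (21.6, 3.2):
  A: 7.24 km
  B: 11.23 km
  C: 13.42 km
  D: 35.67 km
  E: 17.29 km
  → nearest: A (7.24 km)
Q3 at (-15.1, 13.5):
  A: 38.55 km
  B: 37.56 km
  C: 35.48 km
  D: 11.94 km
  E: 36.17 km
  → nearest: D (11.94 km)
Q4 at (21.4, 18.7):
  A: 22.49 km
  B: 25.97 km
  C: 27.37 km
  D: 29.73 km
  E: 31.18 km
  → nearest: A (22.49 km)
Q5 at (-13.8, -5.2):
  A: 33.23 km
  B: 30.34 km
  C: 27.40 km
  D: 28.89 km
  E: 26.03 km
  → nearest: E (26.03 km)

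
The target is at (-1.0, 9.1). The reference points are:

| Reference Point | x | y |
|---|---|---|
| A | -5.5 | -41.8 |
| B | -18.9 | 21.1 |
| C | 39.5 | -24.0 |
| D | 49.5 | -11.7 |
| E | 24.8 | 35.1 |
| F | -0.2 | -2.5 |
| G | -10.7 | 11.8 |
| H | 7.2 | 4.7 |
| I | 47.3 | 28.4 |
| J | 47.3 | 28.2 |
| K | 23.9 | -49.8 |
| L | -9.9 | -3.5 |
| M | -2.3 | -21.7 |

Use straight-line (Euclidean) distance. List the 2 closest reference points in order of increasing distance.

Distances from (-1.0, 9.1):
A: √((-4.5)² + (-50.9)²) = √(20.250 + 2590.810) = 51.1
B: √((-17.9)² + (12.0)²) = √(320.410 + 144.000) = 21.6
C: √((40.5)² + (-33.1)²) = √(1640.250 + 1095.610) = 52.3
D: √((50.5)² + (-20.8)²) = √(2550.250 + 432.640) = 54.6
E: √((25.8)² + (26.0)²) = √(665.640 + 676.000) = 36.6
F: √((0.8)² + (-11.6)²) = √(0.640 + 134.560) = 11.6
G: √((-9.7)² + (2.7)²) = √(94.090 + 7.290) = 10.1
H: √((8.2)² + (-4.4)²) = √(67.240 + 19.360) = 9.3
I: √((48.3)² + (19.3)²) = √(2332.890 + 372.490) = 52.0
J: √((48.3)² + (19.1)²) = √(2332.890 + 364.810) = 51.9
K: √((24.9)² + (-58.9)²) = √(620.010 + 3469.210) = 63.9
L: √((-8.9)² + (-12.6)²) = √(79.210 + 158.760) = 15.4
M: √((-1.3)² + (-30.8)²) = √(1.690 + 948.640) = 30.8
Sorted: H (9.3) < G (10.1) < F (11.6) < L (15.4) < …

H, G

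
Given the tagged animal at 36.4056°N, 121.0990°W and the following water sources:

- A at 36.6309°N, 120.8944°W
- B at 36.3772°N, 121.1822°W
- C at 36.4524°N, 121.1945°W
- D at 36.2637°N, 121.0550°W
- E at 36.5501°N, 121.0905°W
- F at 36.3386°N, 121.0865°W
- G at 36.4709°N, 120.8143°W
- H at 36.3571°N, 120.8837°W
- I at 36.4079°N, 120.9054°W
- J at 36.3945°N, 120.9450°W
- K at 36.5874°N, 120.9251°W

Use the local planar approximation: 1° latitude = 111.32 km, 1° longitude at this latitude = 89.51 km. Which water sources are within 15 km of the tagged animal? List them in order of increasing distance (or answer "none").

F, B, C, J

Distances from 36.4056°N, 121.0990°W:
A: 31.0551 km
B: 8.0905 km
C: 10.0107 km
D: 16.2799 km
E: 16.1037 km
F: 7.5419 km
G: 26.5000 km
H: 20.0135 km
I: 17.3310 km
J: 13.8398 km
K: 25.5317 km
Threshold 15 km: F (7.5419 km), B (8.0905 km), C (10.0107 km), J (13.8398 km) are within range.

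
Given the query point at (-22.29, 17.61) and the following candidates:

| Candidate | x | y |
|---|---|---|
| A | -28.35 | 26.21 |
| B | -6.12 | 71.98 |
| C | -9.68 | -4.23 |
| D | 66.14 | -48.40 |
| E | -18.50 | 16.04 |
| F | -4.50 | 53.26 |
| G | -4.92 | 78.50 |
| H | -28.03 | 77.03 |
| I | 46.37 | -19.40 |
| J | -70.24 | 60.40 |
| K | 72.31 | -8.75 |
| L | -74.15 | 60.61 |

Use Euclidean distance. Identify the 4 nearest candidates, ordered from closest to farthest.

E, A, C, F

Distances from (-22.29, 17.61):
A: √((-6.06)² + (8.60)²) = √(36.7236 + 73.9600) = 10.52
B: √((16.17)² + (54.37)²) = √(261.4689 + 2956.0969) = 56.72
C: √((12.61)² + (-21.84)²) = √(159.0121 + 476.9856) = 25.22
D: √((88.43)² + (-66.01)²) = √(7819.8649 + 4357.3201) = 110.35
E: √((3.79)² + (-1.57)²) = √(14.3641 + 2.4649) = 4.10
F: √((17.79)² + (35.65)²) = √(316.4841 + 1270.9225) = 39.84
G: √((17.37)² + (60.89)²) = √(301.7169 + 3707.5921) = 63.32
H: √((-5.74)² + (59.42)²) = √(32.9476 + 3530.7364) = 59.70
I: √((68.66)² + (-37.01)²) = √(4714.1956 + 1369.7401) = 78.00
J: √((-47.95)² + (42.79)²) = √(2299.2025 + 1830.9841) = 64.27
K: √((94.60)² + (-26.36)²) = √(8949.1600 + 694.8496) = 98.20
L: √((-51.86)² + (43.00)²) = √(2689.4596 + 1849.0000) = 67.37
Sorted: E (4.10) < A (10.52) < C (25.22) < F (39.84) < B (56.72) < H (59.70) < …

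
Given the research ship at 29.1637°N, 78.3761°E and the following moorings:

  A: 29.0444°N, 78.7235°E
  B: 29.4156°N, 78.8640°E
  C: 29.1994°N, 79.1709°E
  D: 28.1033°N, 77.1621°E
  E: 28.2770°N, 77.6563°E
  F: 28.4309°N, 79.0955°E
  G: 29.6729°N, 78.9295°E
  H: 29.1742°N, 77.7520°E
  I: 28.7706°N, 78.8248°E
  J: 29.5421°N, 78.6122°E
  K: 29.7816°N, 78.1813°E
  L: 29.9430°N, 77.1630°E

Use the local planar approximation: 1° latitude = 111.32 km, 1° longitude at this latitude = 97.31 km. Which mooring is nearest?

Distances from 29.1637°N, 78.3761°E:
A: √((-0.1193·111.32)² + (0.3474·97.31)²) = √(176.371043 + 1142.811425) = 36.3206 km
B: √((0.2519·111.32)² + (0.4879·97.31)²) = √(786.326171 + 2254.117659) = 55.1402 km
C: √((0.0357·111.32)² + (0.7948·97.31)²) = √(15.793662 + 5981.783108) = 77.4440 km
D: √((-1.0604·111.32)² + (-1.2140·97.31)²) = √(13934.321720 + 13955.722287) = 167.0031 km
E: √((-0.8867·111.32)² + (-0.7198·97.31)²) = √(9743.159501 + 4906.125233) = 121.0342 km
F: √((-0.7328·111.32)² + (0.7194·97.31)²) = √(6654.528917 + 4900.673983) = 107.4951 km
G: √((0.5092·111.32)² + (0.5534·97.31)²) = √(3213.092181 + 2899.968328) = 78.1861 km
H: √((0.0105·111.32)² + (-0.6241·97.31)²) = √(1.366234 + 3688.275131) = 60.7424 km
I: √((-0.3931·111.32)² + (0.4487·97.31)²) = √(1914.928148 + 1906.457307) = 61.8174 km
J: √((0.3784·111.32)² + (0.2361·97.31)²) = √(1774.388241 + 527.845616) = 47.9816 km
K: √((0.6179·111.32)² + (-0.1948·97.31)²) = √(4731.325049 + 359.329481) = 71.3488 km
L: √((0.7793·111.32)² + (-1.2131·97.31)²) = √(7525.853289 + 13935.037783) = 146.4954 km
Minimum: A at 36.3206 km.

A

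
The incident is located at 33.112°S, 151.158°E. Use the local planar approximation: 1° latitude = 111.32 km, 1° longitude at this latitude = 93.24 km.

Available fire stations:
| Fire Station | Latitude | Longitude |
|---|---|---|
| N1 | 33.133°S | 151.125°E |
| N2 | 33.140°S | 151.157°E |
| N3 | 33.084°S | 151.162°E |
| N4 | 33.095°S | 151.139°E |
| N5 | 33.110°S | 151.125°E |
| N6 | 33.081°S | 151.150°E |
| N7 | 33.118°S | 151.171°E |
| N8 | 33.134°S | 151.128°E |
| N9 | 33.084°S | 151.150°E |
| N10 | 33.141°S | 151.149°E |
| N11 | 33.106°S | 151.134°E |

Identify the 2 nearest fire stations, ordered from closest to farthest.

Distances from 33.112°S, 151.158°E:
N1: 3.864 km
N2: 3.118 km
N3: 3.139 km
N4: 2.592 km
N5: 3.085 km
N6: 3.531 km
N7: 1.384 km
N8: 3.718 km
N9: 3.205 km
N10: 3.336 km
N11: 2.335 km
Sorted: N7 (1.384 km) < N11 (2.335 km) < N4 (2.592 km) < N5 (3.085 km) < …

N7, N11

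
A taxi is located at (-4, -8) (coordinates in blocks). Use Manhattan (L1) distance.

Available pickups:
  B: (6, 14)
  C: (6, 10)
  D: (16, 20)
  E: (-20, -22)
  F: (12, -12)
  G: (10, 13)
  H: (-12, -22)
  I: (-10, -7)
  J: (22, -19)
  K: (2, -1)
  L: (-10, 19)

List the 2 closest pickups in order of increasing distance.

I, K

Distances from (-4, -8):
B: |10| + |22| = 10 + 22 = 32 blocks
C: |10| + |18| = 10 + 18 = 28 blocks
D: |20| + |28| = 20 + 28 = 48 blocks
E: |-16| + |-14| = 16 + 14 = 30 blocks
F: |16| + |-4| = 16 + 4 = 20 blocks
G: |14| + |21| = 14 + 21 = 35 blocks
H: |-8| + |-14| = 8 + 14 = 22 blocks
I: |-6| + |1| = 6 + 1 = 7 blocks
J: |26| + |-11| = 26 + 11 = 37 blocks
K: |6| + |7| = 6 + 7 = 13 blocks
L: |-6| + |27| = 6 + 27 = 33 blocks
Sorted: I (7 blocks) < K (13 blocks) < F (20 blocks) < H (22 blocks) < …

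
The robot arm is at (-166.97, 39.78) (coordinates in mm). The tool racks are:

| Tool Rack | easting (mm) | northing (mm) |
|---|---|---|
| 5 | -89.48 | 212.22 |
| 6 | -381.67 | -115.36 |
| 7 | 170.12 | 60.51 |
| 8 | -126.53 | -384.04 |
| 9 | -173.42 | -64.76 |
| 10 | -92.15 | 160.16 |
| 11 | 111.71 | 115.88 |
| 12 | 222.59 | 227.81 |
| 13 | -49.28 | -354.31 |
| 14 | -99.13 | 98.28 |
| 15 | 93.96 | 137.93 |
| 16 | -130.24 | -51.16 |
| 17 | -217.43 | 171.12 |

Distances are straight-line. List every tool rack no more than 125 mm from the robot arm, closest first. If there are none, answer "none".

Distances from (-166.97, 39.78):
5: 189.05 mm
6: 264.89 mm
7: 337.73 mm
8: 425.74 mm
9: 104.74 mm
10: 141.74 mm
11: 288.88 mm
12: 432.56 mm
13: 411.29 mm
14: 89.58 mm
15: 278.78 mm
16: 98.08 mm
17: 140.70 mm
Threshold 125 mm: 14 (89.58 mm), 16 (98.08 mm), 9 (104.74 mm) are within range.

14, 16, 9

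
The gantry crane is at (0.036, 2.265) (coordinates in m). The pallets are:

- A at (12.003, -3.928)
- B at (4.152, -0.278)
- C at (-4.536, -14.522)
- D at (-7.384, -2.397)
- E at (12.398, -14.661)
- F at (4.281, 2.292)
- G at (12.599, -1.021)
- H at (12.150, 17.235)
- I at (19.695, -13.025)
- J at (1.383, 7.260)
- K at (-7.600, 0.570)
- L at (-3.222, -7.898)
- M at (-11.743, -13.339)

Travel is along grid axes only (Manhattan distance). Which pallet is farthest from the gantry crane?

I

Distances from (0.036, 2.265):
A: |11.967| + |-6.193| = 11.967 + 6.193 = 18.160 m
B: |4.116| + |-2.543| = 4.116 + 2.543 = 6.659 m
C: |-4.572| + |-16.787| = 4.572 + 16.787 = 21.359 m
D: |-7.420| + |-4.662| = 7.420 + 4.662 = 12.082 m
E: |12.362| + |-16.926| = 12.362 + 16.926 = 29.288 m
F: |4.245| + |0.027| = 4.245 + 0.027 = 4.272 m
G: |12.563| + |-3.286| = 12.563 + 3.286 = 15.849 m
H: |12.114| + |14.970| = 12.114 + 14.970 = 27.084 m
I: |19.659| + |-15.290| = 19.659 + 15.290 = 34.949 m
J: |1.347| + |4.995| = 1.347 + 4.995 = 6.342 m
K: |-7.636| + |-1.695| = 7.636 + 1.695 = 9.331 m
L: |-3.258| + |-10.163| = 3.258 + 10.163 = 13.421 m
M: |-11.779| + |-15.604| = 11.779 + 15.604 = 27.383 m
Maximum: I at 34.949 m.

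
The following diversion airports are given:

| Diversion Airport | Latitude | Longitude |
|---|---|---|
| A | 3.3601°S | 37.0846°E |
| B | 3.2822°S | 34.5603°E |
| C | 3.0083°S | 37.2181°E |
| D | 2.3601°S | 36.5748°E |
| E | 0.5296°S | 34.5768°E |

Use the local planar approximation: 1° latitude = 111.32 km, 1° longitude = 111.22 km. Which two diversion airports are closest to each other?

A and C

Pairwise distances:
A–B: 280.8865 km
A–C: 41.8826 km
A–D: 124.9281 km
A–E: 420.8058 km
B–C: 297.1689 km
B–D: 246.4473 km
B–E: 306.4249 km
C–D: 101.6160 km
C–E: 403.0321 km
D–E: 301.5019 km
Closest pair: A–C at 41.8826 km.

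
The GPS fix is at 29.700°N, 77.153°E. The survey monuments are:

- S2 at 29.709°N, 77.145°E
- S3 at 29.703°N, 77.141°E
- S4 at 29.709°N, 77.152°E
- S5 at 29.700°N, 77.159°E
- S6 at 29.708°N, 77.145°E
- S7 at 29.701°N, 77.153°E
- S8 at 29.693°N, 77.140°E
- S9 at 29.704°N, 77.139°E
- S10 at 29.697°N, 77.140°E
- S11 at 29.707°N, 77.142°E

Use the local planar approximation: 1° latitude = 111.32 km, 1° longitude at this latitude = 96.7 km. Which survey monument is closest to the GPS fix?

Distances from 29.700°N, 77.153°E:
S2: 1.266 km
S3: 1.208 km
S4: 1.007 km
S5: 0.580 km
S6: 1.180 km
S7: 0.111 km
S8: 1.479 km
S9: 1.425 km
S10: 1.301 km
S11: 1.319 km
Minimum: S7 at 0.111 km.

S7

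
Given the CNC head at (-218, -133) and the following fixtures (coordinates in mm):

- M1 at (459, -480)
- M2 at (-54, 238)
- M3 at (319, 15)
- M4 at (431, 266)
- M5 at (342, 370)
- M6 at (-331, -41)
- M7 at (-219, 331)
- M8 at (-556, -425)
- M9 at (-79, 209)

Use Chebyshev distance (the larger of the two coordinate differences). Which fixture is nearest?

M6

Distances from (-218, -133):
M1: max(|677|, |-347|) = 677 mm
M2: max(|164|, |371|) = 371 mm
M3: max(|537|, |148|) = 537 mm
M4: max(|649|, |399|) = 649 mm
M5: max(|560|, |503|) = 560 mm
M6: max(|-113|, |92|) = 113 mm
M7: max(|-1|, |464|) = 464 mm
M8: max(|-338|, |-292|) = 338 mm
M9: max(|139|, |342|) = 342 mm
Minimum: M6 at 113 mm.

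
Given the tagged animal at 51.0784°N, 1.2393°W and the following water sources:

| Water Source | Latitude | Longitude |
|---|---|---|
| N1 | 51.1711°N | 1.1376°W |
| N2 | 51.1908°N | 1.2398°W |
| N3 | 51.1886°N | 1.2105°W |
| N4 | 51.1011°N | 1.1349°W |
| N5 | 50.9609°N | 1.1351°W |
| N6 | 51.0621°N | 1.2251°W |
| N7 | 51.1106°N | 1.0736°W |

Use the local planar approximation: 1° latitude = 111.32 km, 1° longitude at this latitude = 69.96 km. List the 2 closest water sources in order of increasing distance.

N6, N4

Distances from 51.0784°N, 1.2393°W:
N1: 12.5344 km
N2: 12.5124 km
N3: 12.4318 km
N4: 7.7286 km
N5: 14.9743 km
N6: 2.0687 km
N7: 12.1339 km
Sorted: N6 (2.0687 km) < N4 (7.7286 km) < N7 (12.1339 km) < N3 (12.4318 km) < …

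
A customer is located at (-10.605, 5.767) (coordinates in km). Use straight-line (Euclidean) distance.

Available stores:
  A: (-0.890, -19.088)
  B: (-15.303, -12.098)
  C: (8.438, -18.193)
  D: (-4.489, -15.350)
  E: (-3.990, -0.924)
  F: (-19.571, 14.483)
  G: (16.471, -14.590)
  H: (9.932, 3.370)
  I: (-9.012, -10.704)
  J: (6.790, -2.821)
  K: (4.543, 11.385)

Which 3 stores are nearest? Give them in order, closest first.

E, F, K

Distances from (-10.605, 5.767):
A: √((9.715)² + (-24.855)²) = √(94.38123 + 617.77103) = 26.686 km
B: √((-4.698)² + (-17.865)²) = √(22.07120 + 319.15823) = 18.472 km
C: √((19.043)² + (-23.960)²) = √(362.63585 + 574.08160) = 30.606 km
D: √((6.116)² + (-21.117)²) = √(37.40546 + 445.92769) = 21.985 km
E: √((6.615)² + (-6.691)²) = √(43.75823 + 44.76948) = 9.409 km
F: √((-8.966)² + (8.716)²) = √(80.38916 + 75.96866) = 12.504 km
G: √((27.076)² + (-20.357)²) = √(733.10978 + 414.40745) = 33.875 km
H: √((20.537)² + (-2.397)²) = √(421.76837 + 5.74561) = 20.676 km
I: √((1.593)² + (-16.471)²) = √(2.53765 + 271.29384) = 16.548 km
J: √((17.395)² + (-8.588)²) = √(302.58603 + 73.75374) = 19.399 km
K: √((15.148)² + (5.618)²) = √(229.46190 + 31.56192) = 16.156 km
Sorted: E (9.409 km) < F (12.504 km) < K (16.156 km) < I (16.548 km) < B (18.472 km) < …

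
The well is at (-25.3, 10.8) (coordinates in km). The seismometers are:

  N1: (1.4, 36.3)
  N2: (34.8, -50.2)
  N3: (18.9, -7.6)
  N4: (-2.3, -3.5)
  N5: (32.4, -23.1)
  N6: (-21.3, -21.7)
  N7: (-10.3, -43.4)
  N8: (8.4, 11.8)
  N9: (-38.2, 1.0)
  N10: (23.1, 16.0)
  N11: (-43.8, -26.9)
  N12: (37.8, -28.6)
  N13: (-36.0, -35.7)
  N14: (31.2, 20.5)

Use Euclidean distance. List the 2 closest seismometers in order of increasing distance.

N9, N4

Distances from (-25.3, 10.8):
N1: √((26.7)² + (25.5)²) = √(712.890 + 650.250) = 36.9 km
N2: √((60.1)² + (-61.0)²) = √(3612.010 + 3721.000) = 85.6 km
N3: √((44.2)² + (-18.4)²) = √(1953.640 + 338.560) = 47.9 km
N4: √((23.0)² + (-14.3)²) = √(529.000 + 204.490) = 27.1 km
N5: √((57.7)² + (-33.9)²) = √(3329.290 + 1149.210) = 66.9 km
N6: √((4.0)² + (-32.5)²) = √(16.000 + 1056.250) = 32.7 km
N7: √((15.0)² + (-54.2)²) = √(225.000 + 2937.640) = 56.2 km
N8: √((33.7)² + (1.0)²) = √(1135.690 + 1.000) = 33.7 km
N9: √((-12.9)² + (-9.8)²) = √(166.410 + 96.040) = 16.2 km
N10: √((48.4)² + (5.2)²) = √(2342.560 + 27.040) = 48.7 km
N11: √((-18.5)² + (-37.7)²) = √(342.250 + 1421.290) = 42.0 km
N12: √((63.1)² + (-39.4)²) = √(3981.610 + 1552.360) = 74.4 km
N13: √((-10.7)² + (-46.5)²) = √(114.490 + 2162.250) = 47.7 km
N14: √((56.5)² + (9.7)²) = √(3192.250 + 94.090) = 57.3 km
Sorted: N9 (16.2 km) < N4 (27.1 km) < N6 (32.7 km) < N8 (33.7 km) < …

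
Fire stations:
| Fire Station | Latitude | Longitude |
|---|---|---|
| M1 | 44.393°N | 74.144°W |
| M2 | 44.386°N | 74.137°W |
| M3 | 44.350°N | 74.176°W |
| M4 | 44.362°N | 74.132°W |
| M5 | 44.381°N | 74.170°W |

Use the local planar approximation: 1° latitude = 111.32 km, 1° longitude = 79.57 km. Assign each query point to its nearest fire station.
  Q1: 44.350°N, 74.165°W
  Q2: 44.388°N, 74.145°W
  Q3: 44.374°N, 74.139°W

Q1→M3; Q2→M1; Q3→M2

Q1 at 44.350°N, 74.165°W:
  M1: 5.070 km
  M2: 4.585 km
  M3: 0.875 km
  M4: 2.946 km
  M5: 3.474 km
  → nearest: M3 (0.875 km)
Q2 at 44.388°N, 74.145°W:
  M1: 0.562 km
  M2: 0.674 km
  M3: 4.897 km
  M4: 3.074 km
  M5: 2.136 km
  → nearest: M1 (0.562 km)
Q3 at 44.374°N, 74.139°W:
  M1: 2.152 km
  M2: 1.345 km
  M3: 3.976 km
  M4: 1.447 km
  M5: 2.587 km
  → nearest: M2 (1.345 km)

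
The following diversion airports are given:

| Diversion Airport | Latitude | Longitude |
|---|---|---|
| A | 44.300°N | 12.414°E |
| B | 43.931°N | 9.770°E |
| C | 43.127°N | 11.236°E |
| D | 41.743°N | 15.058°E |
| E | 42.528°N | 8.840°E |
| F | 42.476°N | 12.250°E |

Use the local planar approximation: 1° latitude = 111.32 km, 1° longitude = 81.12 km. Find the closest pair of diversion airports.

C and F

Pairwise distances:
C–F: 109.626 km
B–C: 148.839 km
A–C: 161.809 km
B–E: 173.448 km
A–F: 203.483 km
C–E: 205.484 km
A–B: 218.379 km
D–F: 241.959 km
B–F: 258.277 km
E–F: 276.680 km
C–D: 346.211 km
A–E: 350.666 km
A–D: 356.406 km
B–D: 493.289 km
D–E: 511.918 km
Closest pair: C–F at 109.626 km.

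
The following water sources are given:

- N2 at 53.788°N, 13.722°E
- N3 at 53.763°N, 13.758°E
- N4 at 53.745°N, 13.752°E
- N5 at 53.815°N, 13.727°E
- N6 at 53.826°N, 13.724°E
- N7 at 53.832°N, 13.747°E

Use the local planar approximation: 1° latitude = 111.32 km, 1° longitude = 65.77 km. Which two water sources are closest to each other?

N5 and N6

Pairwise distances:
N2–N3: √((-0.025·111.32)² + (0.036·65.77)²) = √(7.74509 + 5.60610) = 3.654 km
N2–N4: √((-0.043·111.32)² + (0.030·65.77)²) = √(22.91307 + 3.89312) = 5.177 km
N2–N5: √((0.027·111.32)² + (0.005·65.77)²) = √(9.03387 + 0.10814) = 3.024 km
N2–N6: √((0.038·111.32)² + (0.002·65.77)²) = √(17.89425 + 0.01730) = 4.232 km
N2–N7: √((0.044·111.32)² + (0.025·65.77)²) = √(23.99119 + 2.70356) = 5.167 km
N3–N4: √((-0.018·111.32)² + (-0.006·65.77)²) = √(4.01505 + 0.15572) = 2.042 km
N3–N5: √((0.052·111.32)² + (-0.031·65.77)²) = √(33.50835 + 4.15699) = 6.137 km
N3–N6: √((0.063·111.32)² + (-0.034·65.77)²) = √(49.18441 + 5.00050) = 7.361 km
N3–N7: √((0.069·111.32)² + (-0.011·65.77)²) = √(58.99899 + 0.52341) = 7.715 km
N4–N5: √((0.070·111.32)² + (-0.025·65.77)²) = √(60.72150 + 2.70356) = 7.964 km
N4–N6: √((0.081·111.32)² + (-0.028·65.77)²) = √(81.30485 + 3.39134) = 9.203 km
N4–N7: √((0.087·111.32)² + (-0.005·65.77)²) = √(93.79613 + 0.10814) = 9.690 km
N5–N6: √((0.011·111.32)² + (-0.003·65.77)²) = √(1.49945 + 0.03893) = 1.240 km
N5–N7: √((0.017·111.32)² + (0.020·65.77)²) = √(3.58133 + 1.73028) = 2.305 km
N6–N7: √((0.006·111.32)² + (0.023·65.77)²) = √(0.44612 + 2.28829) = 1.654 km
Closest pair: N5–N6 at 1.240 km.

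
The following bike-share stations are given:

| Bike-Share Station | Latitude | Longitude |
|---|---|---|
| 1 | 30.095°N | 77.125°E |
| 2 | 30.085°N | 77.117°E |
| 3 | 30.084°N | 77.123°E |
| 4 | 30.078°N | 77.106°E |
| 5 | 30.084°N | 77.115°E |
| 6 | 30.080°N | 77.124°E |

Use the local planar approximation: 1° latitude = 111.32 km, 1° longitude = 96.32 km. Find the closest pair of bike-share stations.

Pairwise distances:
2–5: 0.222 km
3–6: 0.456 km
2–3: 0.589 km
3–5: 0.771 km
2–6: 0.874 km
5–6: 0.975 km
4–5: 1.094 km
1–3: 1.240 km
2–4: 1.315 km
1–2: 1.354 km
1–5: 1.558 km
1–6: 1.673 km
4–6: 1.748 km
3–4: 1.768 km
1–4: 2.633 km
Closest pair: 2–5 at 0.222 km.

2 and 5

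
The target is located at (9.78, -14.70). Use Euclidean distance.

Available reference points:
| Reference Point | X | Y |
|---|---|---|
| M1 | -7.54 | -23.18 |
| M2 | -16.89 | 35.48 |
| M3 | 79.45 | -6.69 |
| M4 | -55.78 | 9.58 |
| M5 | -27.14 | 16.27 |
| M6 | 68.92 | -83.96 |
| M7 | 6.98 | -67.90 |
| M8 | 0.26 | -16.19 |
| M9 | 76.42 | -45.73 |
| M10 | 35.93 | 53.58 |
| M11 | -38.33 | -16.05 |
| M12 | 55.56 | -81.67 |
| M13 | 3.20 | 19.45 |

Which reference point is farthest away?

Distances from (9.78, -14.70):
M1: √((-17.32)² + (-8.48)²) = √(299.9824 + 71.9104) = 19.28
M2: √((-26.67)² + (50.18)²) = √(711.2889 + 2518.0324) = 56.83
M3: √((69.67)² + (8.01)²) = √(4853.9089 + 64.1601) = 70.13
M4: √((-65.56)² + (24.28)²) = √(4298.1136 + 589.5184) = 69.91
M5: √((-36.92)² + (30.97)²) = √(1363.0864 + 959.1409) = 48.19
M6: √((59.14)² + (-69.26)²) = √(3497.5396 + 4796.9476) = 91.07
M7: √((-2.80)² + (-53.20)²) = √(7.8400 + 2830.2400) = 53.27
M8: √((-9.52)² + (-1.49)²) = √(90.6304 + 2.2201) = 9.64
M9: √((66.64)² + (-31.03)²) = √(4440.8896 + 962.8609) = 73.51
M10: √((26.15)² + (68.28)²) = √(683.8225 + 4662.1584) = 73.12
M11: √((-48.11)² + (-1.35)²) = √(2314.5721 + 1.8225) = 48.13
M12: √((45.78)² + (-66.97)²) = √(2095.8084 + 4484.9809) = 81.12
M13: √((-6.58)² + (34.15)²) = √(43.2964 + 1166.2225) = 34.78
Maximum: M6 at 91.07.

M6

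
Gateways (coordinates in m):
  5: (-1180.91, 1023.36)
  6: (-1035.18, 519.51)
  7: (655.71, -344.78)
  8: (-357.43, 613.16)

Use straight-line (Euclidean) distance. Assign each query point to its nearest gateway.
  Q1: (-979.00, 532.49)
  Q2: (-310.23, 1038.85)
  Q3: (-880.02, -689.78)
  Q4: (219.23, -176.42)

Q1 at (-979.00, 532.49):
  5: 530.77 m
  6: 57.66 m
  7: 1855.23 m
  8: 626.78 m
  → nearest: 6 (57.66 m)
Q2 at (-310.23, 1038.85):
  5: 870.82 m
  6: 891.78 m
  7: 1687.45 m
  8: 428.30 m
  → nearest: 8 (428.30 m)
Q3 at (-880.02, -689.78):
  5: 1739.36 m
  6: 1219.20 m
  7: 1574.00 m
  8: 1403.84 m
  → nearest: 6 (1219.20 m)
Q4 at (219.23, -176.42):
  5: 1843.87 m
  6: 1434.53 m
  7: 467.82 m
  8: 977.74 m
  → nearest: 7 (467.82 m)

Q1→6; Q2→8; Q3→6; Q4→7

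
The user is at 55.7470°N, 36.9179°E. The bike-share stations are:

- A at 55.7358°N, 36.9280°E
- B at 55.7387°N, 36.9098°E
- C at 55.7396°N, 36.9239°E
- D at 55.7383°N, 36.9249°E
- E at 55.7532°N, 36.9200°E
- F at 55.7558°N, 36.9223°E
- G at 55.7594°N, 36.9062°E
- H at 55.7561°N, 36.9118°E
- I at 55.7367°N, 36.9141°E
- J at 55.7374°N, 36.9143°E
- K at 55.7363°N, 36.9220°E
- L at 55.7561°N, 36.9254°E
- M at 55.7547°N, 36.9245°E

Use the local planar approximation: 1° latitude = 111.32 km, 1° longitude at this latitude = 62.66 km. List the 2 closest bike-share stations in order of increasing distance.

E, C

Distances from 55.7470°N, 36.9179°E:
A: √((-0.0112·111.32)² + (0.0101·62.66)²) = √(1.554470 + 0.400519) = 1.3982 km
B: √((-0.0083·111.32)² + (-0.0081·62.66)²) = √(0.853695 + 0.257603) = 1.0542 km
C: √((-0.0074·111.32)² + (0.0060·62.66)²) = √(0.678594 + 0.141346) = 0.9055 km
D: √((-0.0087·111.32)² + (0.0070·62.66)²) = √(0.937961 + 0.192388) = 1.0632 km
E: √((0.0062·111.32)² + (0.0021·62.66)²) = √(0.476354 + 0.017315) = 0.7026 km
F: √((0.0088·111.32)² + (0.0044·62.66)²) = √(0.959648 + 0.076013) = 1.0177 km
G: √((0.0124·111.32)² + (-0.0117·62.66)²) = √(1.905416 + 0.537468) = 1.5630 km
H: √((0.0091·111.32)² + (-0.0061·62.66)²) = √(1.026193 + 0.146097) = 1.0827 km
I: √((-0.0103·111.32)² + (-0.0038·62.66)²) = √(1.314682 + 0.056695) = 1.1711 km
J: √((-0.0096·111.32)² + (-0.0036·62.66)²) = √(1.142060 + 0.050885) = 1.0922 km
K: √((-0.0107·111.32)² + (0.0041·62.66)²) = √(1.418776 + 0.066001) = 1.2185 km
L: √((0.0091·111.32)² + (0.0075·62.66)²) = √(1.026193 + 0.220853) = 1.1167 km
M: √((0.0077·111.32)² + (0.0066·62.66)²) = √(0.734730 + 0.171029) = 0.9517 km
Sorted: E (0.7026 km) < C (0.9055 km) < M (0.9517 km) < F (1.0177 km) < …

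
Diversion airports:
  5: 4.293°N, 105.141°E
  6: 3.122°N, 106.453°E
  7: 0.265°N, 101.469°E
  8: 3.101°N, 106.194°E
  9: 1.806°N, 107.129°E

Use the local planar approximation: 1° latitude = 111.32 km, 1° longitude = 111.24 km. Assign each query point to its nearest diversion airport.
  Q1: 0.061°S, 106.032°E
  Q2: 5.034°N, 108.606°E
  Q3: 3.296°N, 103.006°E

Q1 at 0.061°S, 106.032°E:
  5: 494.718 km
  6: 357.413 km
  7: 508.884 km
  8: 352.455 km
  9: 241.012 km
  → nearest: 9 (241.012 km)
Q2 at 5.034°N, 108.606°E:
  5: 394.174 km
  6: 320.410 km
  7: 955.064 km
  8: 343.939 km
  9: 395.121 km
  → nearest: 6 (320.410 km)
Q3 at 3.296°N, 103.006°E:
  5: 262.151 km
  6: 383.933 km
  7: 378.258 km
  8: 355.297 km
  9: 487.714 km
  → nearest: 5 (262.151 km)

Q1→9; Q2→6; Q3→5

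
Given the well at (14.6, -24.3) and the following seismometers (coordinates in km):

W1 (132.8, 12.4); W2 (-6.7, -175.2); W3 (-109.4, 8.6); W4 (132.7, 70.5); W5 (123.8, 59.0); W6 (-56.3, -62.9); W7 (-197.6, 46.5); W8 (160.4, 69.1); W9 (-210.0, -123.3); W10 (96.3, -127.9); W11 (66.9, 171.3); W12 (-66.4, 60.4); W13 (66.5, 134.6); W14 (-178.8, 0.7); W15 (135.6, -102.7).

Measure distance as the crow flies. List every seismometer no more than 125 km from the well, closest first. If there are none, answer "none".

W6, W12, W1

Distances from (14.6, -24.3):
W1: 123.8 km
W2: 152.4 km
W3: 128.3 km
W4: 151.4 km
W5: 137.3 km
W6: 80.7 km
W7: 223.7 km
W8: 173.2 km
W9: 245.5 km
W10: 131.9 km
W11: 202.5 km
W12: 117.2 km
W13: 167.2 km
W14: 195.0 km
W15: 144.2 km
Threshold 125 km: W6 (80.7 km), W12 (117.2 km), W1 (123.8 km) are within range.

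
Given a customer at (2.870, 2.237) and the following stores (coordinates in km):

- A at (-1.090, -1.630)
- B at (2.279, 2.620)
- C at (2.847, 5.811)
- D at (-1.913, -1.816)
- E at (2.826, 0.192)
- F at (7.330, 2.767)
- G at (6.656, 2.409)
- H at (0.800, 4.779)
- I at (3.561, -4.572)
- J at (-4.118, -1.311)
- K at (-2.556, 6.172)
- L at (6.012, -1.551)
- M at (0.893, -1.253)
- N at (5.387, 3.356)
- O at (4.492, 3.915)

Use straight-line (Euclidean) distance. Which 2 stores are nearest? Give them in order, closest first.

Distances from (2.870, 2.237):
A: √((-3.960)² + (-3.867)²) = √(15.68160 + 14.95369) = 5.535 km
B: √((-0.591)² + (0.383)²) = √(0.34928 + 0.14669) = 0.704 km
C: √((-0.023)² + (3.574)²) = √(0.00053 + 12.77348) = 3.574 km
D: √((-4.783)² + (-4.053)²) = √(22.87709 + 16.42681) = 6.269 km
E: √((-0.044)² + (-2.045)²) = √(0.00194 + 4.18202) = 2.045 km
F: √((4.460)² + (0.530)²) = √(19.89160 + 0.28090) = 4.491 km
G: √((3.786)² + (0.172)²) = √(14.33380 + 0.02958) = 3.790 km
H: √((-2.070)² + (2.542)²) = √(4.28490 + 6.46176) = 3.278 km
I: √((0.691)² + (-6.809)²) = √(0.47748 + 46.36248) = 6.844 km
J: √((-6.988)² + (-3.548)²) = √(48.83214 + 12.58830) = 7.837 km
K: √((-5.426)² + (3.935)²) = √(29.44148 + 15.48422) = 6.703 km
L: √((3.142)² + (-3.788)²) = √(9.87216 + 14.34894) = 4.921 km
M: √((-1.977)² + (-3.490)²) = √(3.90853 + 12.18010) = 4.011 km
N: √((2.517)² + (1.119)²) = √(6.33529 + 1.25216) = 2.755 km
O: √((1.622)² + (1.678)²) = √(2.63088 + 2.81568) = 2.334 km
Sorted: B (0.704 km) < E (2.045 km) < O (2.334 km) < N (2.755 km) < …

B, E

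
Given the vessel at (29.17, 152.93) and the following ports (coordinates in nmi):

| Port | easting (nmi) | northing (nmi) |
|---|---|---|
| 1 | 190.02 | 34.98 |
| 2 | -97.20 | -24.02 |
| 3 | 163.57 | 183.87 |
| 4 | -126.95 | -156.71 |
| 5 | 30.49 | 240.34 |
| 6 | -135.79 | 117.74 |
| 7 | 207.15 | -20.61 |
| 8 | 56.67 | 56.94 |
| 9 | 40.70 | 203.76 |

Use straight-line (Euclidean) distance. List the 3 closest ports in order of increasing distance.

9, 5, 8

Distances from (29.17, 152.93):
1: 199.46 nmi
2: 217.44 nmi
3: 137.92 nmi
4: 346.77 nmi
5: 87.42 nmi
6: 168.67 nmi
7: 248.58 nmi
8: 99.85 nmi
9: 52.12 nmi
Sorted: 9 (52.12 nmi) < 5 (87.42 nmi) < 8 (99.85 nmi) < 3 (137.92 nmi) < 6 (168.67 nmi) < …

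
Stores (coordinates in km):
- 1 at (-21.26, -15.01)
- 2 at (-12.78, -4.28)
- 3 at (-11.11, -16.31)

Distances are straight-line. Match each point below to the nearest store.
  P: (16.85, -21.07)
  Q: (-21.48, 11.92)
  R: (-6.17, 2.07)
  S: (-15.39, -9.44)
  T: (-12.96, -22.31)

P at (16.85, -21.07):
  1: √((-38.11)² + (6.06)²) = √(1452.37210 + 36.72360) = 38.589 km
  2: √((-29.63)² + (16.79)²) = √(877.93690 + 281.90410) = 34.056 km
  3: √((-27.96)² + (4.76)²) = √(781.76160 + 22.65760) = 28.362 km
  → nearest: 3 (28.362 km)
Q at (-21.48, 11.92):
  1: √((0.22)² + (-26.93)²) = √(0.04840 + 725.22490) = 26.931 km
  2: √((8.70)² + (-16.20)²) = √(75.69000 + 262.44000) = 18.388 km
  3: √((10.37)² + (-28.23)²) = √(107.53690 + 796.93290) = 30.074 km
  → nearest: 2 (18.388 km)
R at (-6.17, 2.07):
  1: √((-15.09)² + (-17.08)²) = √(227.70810 + 291.72640) = 22.791 km
  2: √((-6.61)² + (-6.35)²) = √(43.69210 + 40.32250) = 9.166 km
  3: √((-4.94)² + (-18.38)²) = √(24.40360 + 337.82440) = 19.032 km
  → nearest: 2 (9.166 km)
S at (-15.39, -9.44):
  1: √((-5.87)² + (-5.57)²) = √(34.45690 + 31.02490) = 8.092 km
  2: √((2.61)² + (5.16)²) = √(6.81210 + 26.62560) = 5.783 km
  3: √((4.28)² + (-6.87)²) = √(18.31840 + 47.19690) = 8.094 km
  → nearest: 2 (5.783 km)
T at (-12.96, -22.31):
  1: √((-8.30)² + (7.30)²) = √(68.89000 + 53.29000) = 11.054 km
  2: √((0.18)² + (18.03)²) = √(0.03240 + 325.08090) = 18.031 km
  3: √((1.85)² + (6.00)²) = √(3.42250 + 36.00000) = 6.279 km
  → nearest: 3 (6.279 km)

P→3; Q→2; R→2; S→2; T→3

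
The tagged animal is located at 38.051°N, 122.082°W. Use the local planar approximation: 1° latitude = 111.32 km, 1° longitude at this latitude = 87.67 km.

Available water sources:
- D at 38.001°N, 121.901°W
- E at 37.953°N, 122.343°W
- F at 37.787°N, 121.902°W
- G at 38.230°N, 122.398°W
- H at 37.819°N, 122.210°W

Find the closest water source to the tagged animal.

D

Distances from 38.051°N, 122.082°W:
D: √((-0.050·111.32)² + (0.181·87.67)²) = √(30.98036 + 251.80199) = 16.816 km
E: √((-0.098·111.32)² + (-0.261·87.67)²) = √(119.01414 + 523.57997) = 25.349 km
F: √((-0.264·111.32)² + (0.180·87.67)²) = √(863.68276 + 249.02734) = 33.357 km
G: √((0.179·111.32)² + (-0.316·87.67)²) = √(397.05663 + 767.49610) = 34.126 km
H: √((-0.232·111.32)² + (-0.128·87.67)²) = √(666.99467 + 125.92790) = 28.159 km
Minimum: D at 16.816 km.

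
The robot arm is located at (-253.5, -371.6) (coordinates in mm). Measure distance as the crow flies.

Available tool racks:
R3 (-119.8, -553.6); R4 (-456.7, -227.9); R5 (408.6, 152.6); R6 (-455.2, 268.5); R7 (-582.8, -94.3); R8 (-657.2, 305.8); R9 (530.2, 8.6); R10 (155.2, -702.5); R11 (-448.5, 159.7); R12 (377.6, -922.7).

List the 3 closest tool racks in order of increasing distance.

Distances from (-253.5, -371.6):
R3: √((133.7)² + (-182.0)²) = √(17875.690 + 33124.000) = 225.8 mm
R4: √((-203.2)² + (143.7)²) = √(41290.240 + 20649.690) = 248.9 mm
R5: √((662.1)² + (524.2)²) = √(438376.410 + 274785.640) = 844.5 mm
R6: √((-201.7)² + (640.1)²) = √(40682.890 + 409728.010) = 671.1 mm
R7: √((-329.3)² + (277.3)²) = √(108438.490 + 76895.290) = 430.5 mm
R8: √((-403.7)² + (677.4)²) = √(162973.690 + 458870.760) = 788.6 mm
R9: √((783.7)² + (380.2)²) = √(614185.690 + 144552.040) = 871.1 mm
R10: √((408.7)² + (-330.9)²) = √(167035.690 + 109494.810) = 525.9 mm
R11: √((-195.0)² + (531.3)²) = √(38025.000 + 282279.690) = 566.0 mm
R12: √((631.1)² + (-551.1)²) = √(398287.210 + 303711.210) = 837.9 mm
Sorted: R3 (225.8 mm) < R4 (248.9 mm) < R7 (430.5 mm) < R10 (525.9 mm) < R11 (566.0 mm) < …

R3, R4, R7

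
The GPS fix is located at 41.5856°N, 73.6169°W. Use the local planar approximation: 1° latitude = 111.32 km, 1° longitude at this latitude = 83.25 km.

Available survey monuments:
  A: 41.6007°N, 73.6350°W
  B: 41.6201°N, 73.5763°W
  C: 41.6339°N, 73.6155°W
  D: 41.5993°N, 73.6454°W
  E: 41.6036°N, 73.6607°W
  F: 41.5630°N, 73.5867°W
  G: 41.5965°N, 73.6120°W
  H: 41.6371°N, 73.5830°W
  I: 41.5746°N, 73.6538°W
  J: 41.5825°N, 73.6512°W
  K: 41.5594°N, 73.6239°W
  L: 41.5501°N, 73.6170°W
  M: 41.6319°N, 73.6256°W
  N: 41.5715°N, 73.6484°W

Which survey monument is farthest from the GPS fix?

Distances from 41.5856°N, 73.6169°W:
A: 2.2574 km
B: 5.1160 km
C: 5.3780 km
D: 2.8205 km
E: 4.1606 km
F: 3.5567 km
G: 1.2801 km
H: 6.3900 km
I: 3.3070 km
J: 2.8763 km
K: 2.9742 km
L: 3.9519 km
M: 5.2048 km
N: 3.0562 km
Maximum: H at 6.3900 km.

H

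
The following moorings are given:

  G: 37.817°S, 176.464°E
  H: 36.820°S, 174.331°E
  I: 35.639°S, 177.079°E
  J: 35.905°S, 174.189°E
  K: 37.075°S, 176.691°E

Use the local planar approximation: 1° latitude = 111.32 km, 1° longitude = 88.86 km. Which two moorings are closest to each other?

Pairwise distances:
G–K: 85.027 km
H–J: 102.636 km
I–K: 163.531 km
H–K: 211.622 km
G–H: 219.642 km
G–I: 248.538 km
J–K: 257.669 km
I–J: 258.507 km
H–I: 277.329 km
G–J: 293.547 km
Closest pair: G–K at 85.027 km.

G and K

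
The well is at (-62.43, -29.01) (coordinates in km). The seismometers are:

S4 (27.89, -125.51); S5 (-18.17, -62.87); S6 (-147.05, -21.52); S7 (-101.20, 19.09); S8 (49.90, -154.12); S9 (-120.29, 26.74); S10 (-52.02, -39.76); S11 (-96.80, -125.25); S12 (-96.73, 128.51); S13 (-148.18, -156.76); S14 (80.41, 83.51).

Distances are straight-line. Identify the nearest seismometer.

Distances from (-62.43, -29.01):
S4: 132.17 km
S5: 55.73 km
S6: 84.95 km
S7: 61.78 km
S8: 168.14 km
S9: 80.35 km
S10: 14.96 km
S11: 102.19 km
S12: 161.21 km
S13: 153.86 km
S14: 181.84 km
Minimum: S10 at 14.96 km.

S10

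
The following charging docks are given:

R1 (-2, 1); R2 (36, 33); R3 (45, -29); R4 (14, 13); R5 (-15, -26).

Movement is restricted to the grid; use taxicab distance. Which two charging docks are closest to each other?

R1 and R4

Pairwise distances:
R1–R2: |38| + |32| = 38 + 32 = 70
R1–R3: |47| + |-30| = 47 + 30 = 77
R1–R4: |16| + |12| = 16 + 12 = 28
R1–R5: |-13| + |-27| = 13 + 27 = 40
R2–R3: |9| + |-62| = 9 + 62 = 71
R2–R4: |-22| + |-20| = 22 + 20 = 42
R2–R5: |-51| + |-59| = 51 + 59 = 110
R3–R4: |-31| + |42| = 31 + 42 = 73
R3–R5: |-60| + |3| = 60 + 3 = 63
R4–R5: |-29| + |-39| = 29 + 39 = 68
Closest pair: R1–R4 at 28.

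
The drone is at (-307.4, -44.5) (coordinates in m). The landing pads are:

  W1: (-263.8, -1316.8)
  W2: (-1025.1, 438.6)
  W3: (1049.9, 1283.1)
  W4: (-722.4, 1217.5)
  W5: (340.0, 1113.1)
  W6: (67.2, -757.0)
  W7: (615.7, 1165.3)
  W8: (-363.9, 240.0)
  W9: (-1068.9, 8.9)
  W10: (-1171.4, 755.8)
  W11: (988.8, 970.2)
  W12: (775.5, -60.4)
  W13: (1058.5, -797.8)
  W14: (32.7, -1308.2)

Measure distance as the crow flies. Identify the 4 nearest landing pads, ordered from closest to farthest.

Distances from (-307.4, -44.5):
W1: √((43.6)² + (-1272.3)²) = √(1900.960 + 1618747.290) = 1273.0 m
W2: √((-717.7)² + (483.1)²) = √(515093.290 + 233385.610) = 865.1 m
W3: √((1357.3)² + (1327.6)²) = √(1842263.290 + 1762521.760) = 1898.6 m
W4: √((-415.0)² + (1262.0)²) = √(172225.000 + 1592644.000) = 1328.5 m
W5: √((647.4)² + (1157.6)²) = √(419126.760 + 1340037.760) = 1326.3 m
W6: √((374.6)² + (-712.5)²) = √(140325.160 + 507656.250) = 805.0 m
W7: √((923.1)² + (1209.8)²) = √(852113.610 + 1463616.040) = 1521.8 m
W8: √((-56.5)² + (284.5)²) = √(3192.250 + 80940.250) = 290.1 m
W9: √((-761.5)² + (53.4)²) = √(579882.250 + 2851.560) = 763.4 m
W10: √((-864.0)² + (800.3)²) = √(746496.000 + 640480.090) = 1177.7 m
W11: √((1296.2)² + (1014.7)²) = √(1680134.440 + 1029616.090) = 1646.1 m
W12: √((1082.9)² + (-15.9)²) = √(1172672.410 + 252.810) = 1083.0 m
W13: √((1365.9)² + (-753.3)²) = √(1865682.810 + 567460.890) = 1559.9 m
W14: √((340.1)² + (-1263.7)²) = √(115668.010 + 1596937.690) = 1308.7 m
Sorted: W8 (290.1 m) < W9 (763.4 m) < W6 (805.0 m) < W2 (865.1 m) < W12 (1083.0 m) < W10 (1177.7 m) < …

W8, W9, W6, W2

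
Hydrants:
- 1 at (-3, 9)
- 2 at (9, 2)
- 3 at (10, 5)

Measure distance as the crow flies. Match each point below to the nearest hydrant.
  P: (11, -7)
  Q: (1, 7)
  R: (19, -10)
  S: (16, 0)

P→2; Q→1; R→2; S→2

P at (11, -7):
  1: 21.260
  2: 9.220
  3: 12.042
  → nearest: 2 (9.220)
Q at (1, 7):
  1: 4.472
  2: 9.434
  3: 9.220
  → nearest: 1 (4.472)
R at (19, -10):
  1: 29.069
  2: 15.620
  3: 17.493
  → nearest: 2 (15.620)
S at (16, 0):
  1: 21.024
  2: 7.280
  3: 7.810
  → nearest: 2 (7.280)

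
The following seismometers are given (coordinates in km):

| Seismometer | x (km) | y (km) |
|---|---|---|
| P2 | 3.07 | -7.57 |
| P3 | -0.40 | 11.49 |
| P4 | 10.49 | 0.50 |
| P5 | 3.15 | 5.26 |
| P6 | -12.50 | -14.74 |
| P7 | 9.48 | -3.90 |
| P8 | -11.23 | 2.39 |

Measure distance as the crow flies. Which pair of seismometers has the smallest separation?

P4 and P7

Pairwise distances:
P4–P7: 4.51 km
P3–P5: 7.17 km
P2–P7: 7.39 km
P4–P5: 8.75 km
P2–P4: 10.96 km
P5–P7: 11.13 km
P2–P5: 12.83 km
P3–P8: 14.15 km
P5–P8: 14.66 km
P3–P4: 15.47 km
P2–P6: 17.14 km
P6–P8: 17.18 km
P2–P8: 17.43 km
P3–P7: 18.29 km
P2–P3: 19.37 km
P7–P8: 21.64 km
P4–P8: 21.80 km
P6–P7: 24.51 km
P5–P6: 25.40 km
P4–P6: 27.58 km
P3–P6: 28.89 km
Closest pair: P4–P7 at 4.51 km.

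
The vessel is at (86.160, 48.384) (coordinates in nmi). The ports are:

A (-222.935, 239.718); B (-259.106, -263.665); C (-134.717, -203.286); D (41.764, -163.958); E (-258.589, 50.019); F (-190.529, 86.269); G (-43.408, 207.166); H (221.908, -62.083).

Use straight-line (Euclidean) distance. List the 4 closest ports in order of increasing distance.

Distances from (86.160, 48.384):
A: √((-309.095)² + (191.334)²) = √(95539.71903 + 36608.69956) = 363.522 nmi
B: √((-345.266)² + (-312.049)²) = √(119208.61076 + 97374.57840) = 465.385 nmi
C: √((-220.877)² + (-251.670)²) = √(48786.64913 + 63337.78890) = 334.850 nmi
D: √((-44.396)² + (-212.342)²) = √(1971.00482 + 45089.12496) = 216.933 nmi
E: √((-344.749)² + (1.635)²) = √(118851.87300 + 2.67322) = 344.753 nmi
F: √((-276.689)² + (37.885)²) = √(76556.80272 + 1435.27323) = 279.271 nmi
G: √((-129.568)² + (158.782)²) = √(16787.86662 + 25211.72352) = 204.938 nmi
H: √((135.748)² + (-110.467)²) = √(18427.51950 + 12202.95809) = 175.016 nmi
Sorted: H (175.016 nmi) < G (204.938 nmi) < D (216.933 nmi) < F (279.271 nmi) < C (334.850 nmi) < E (344.753 nmi) < …

H, G, D, F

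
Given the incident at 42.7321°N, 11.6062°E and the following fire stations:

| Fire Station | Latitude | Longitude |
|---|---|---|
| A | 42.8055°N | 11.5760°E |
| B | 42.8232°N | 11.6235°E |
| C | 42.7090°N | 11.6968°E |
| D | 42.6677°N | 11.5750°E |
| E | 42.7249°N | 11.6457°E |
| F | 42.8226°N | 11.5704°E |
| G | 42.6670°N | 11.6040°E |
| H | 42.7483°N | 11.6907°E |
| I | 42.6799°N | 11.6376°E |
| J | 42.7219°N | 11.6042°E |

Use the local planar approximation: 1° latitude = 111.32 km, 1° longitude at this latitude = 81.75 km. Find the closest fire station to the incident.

J

Distances from 42.7321°N, 11.6062°E:
A: 8.5357 km
B: 10.2394 km
C: 7.8403 km
D: 7.6092 km
E: 3.3271 km
F: 10.4909 km
G: 7.2492 km
H: 7.1394 km
I: 6.3526 km
J: 1.1472 km
Minimum: J at 1.1472 km.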